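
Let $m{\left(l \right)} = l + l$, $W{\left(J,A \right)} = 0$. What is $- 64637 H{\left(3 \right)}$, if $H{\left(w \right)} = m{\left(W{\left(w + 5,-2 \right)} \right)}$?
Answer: $0$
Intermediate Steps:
$m{\left(l \right)} = 2 l$
$H{\left(w \right)} = 0$ ($H{\left(w \right)} = 2 \cdot 0 = 0$)
$- 64637 H{\left(3 \right)} = \left(-64637\right) 0 = 0$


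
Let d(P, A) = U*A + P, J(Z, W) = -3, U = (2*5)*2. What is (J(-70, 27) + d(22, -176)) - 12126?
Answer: -15627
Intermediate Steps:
U = 20 (U = 10*2 = 20)
d(P, A) = P + 20*A (d(P, A) = 20*A + P = P + 20*A)
(J(-70, 27) + d(22, -176)) - 12126 = (-3 + (22 + 20*(-176))) - 12126 = (-3 + (22 - 3520)) - 12126 = (-3 - 3498) - 12126 = -3501 - 12126 = -15627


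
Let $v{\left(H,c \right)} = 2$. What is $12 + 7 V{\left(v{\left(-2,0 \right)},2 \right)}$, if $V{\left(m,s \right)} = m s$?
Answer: $40$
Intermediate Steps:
$12 + 7 V{\left(v{\left(-2,0 \right)},2 \right)} = 12 + 7 \cdot 2 \cdot 2 = 12 + 7 \cdot 4 = 12 + 28 = 40$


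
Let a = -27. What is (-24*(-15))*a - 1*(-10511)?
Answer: 791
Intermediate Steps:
(-24*(-15))*a - 1*(-10511) = -24*(-15)*(-27) - 1*(-10511) = 360*(-27) + 10511 = -9720 + 10511 = 791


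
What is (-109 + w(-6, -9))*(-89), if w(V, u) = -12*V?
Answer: 3293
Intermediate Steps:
(-109 + w(-6, -9))*(-89) = (-109 - 12*(-6))*(-89) = (-109 + 72)*(-89) = -37*(-89) = 3293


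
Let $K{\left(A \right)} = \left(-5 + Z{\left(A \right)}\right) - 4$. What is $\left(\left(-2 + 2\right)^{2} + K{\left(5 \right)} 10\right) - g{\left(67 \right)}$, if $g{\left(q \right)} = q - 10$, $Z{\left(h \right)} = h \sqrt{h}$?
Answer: $-147 + 50 \sqrt{5} \approx -35.197$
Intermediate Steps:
$Z{\left(h \right)} = h^{\frac{3}{2}}$
$g{\left(q \right)} = -10 + q$
$K{\left(A \right)} = -9 + A^{\frac{3}{2}}$ ($K{\left(A \right)} = \left(-5 + A^{\frac{3}{2}}\right) - 4 = -9 + A^{\frac{3}{2}}$)
$\left(\left(-2 + 2\right)^{2} + K{\left(5 \right)} 10\right) - g{\left(67 \right)} = \left(\left(-2 + 2\right)^{2} + \left(-9 + 5^{\frac{3}{2}}\right) 10\right) - \left(-10 + 67\right) = \left(0^{2} + \left(-9 + 5 \sqrt{5}\right) 10\right) - 57 = \left(0 - \left(90 - 50 \sqrt{5}\right)\right) - 57 = \left(-90 + 50 \sqrt{5}\right) - 57 = -147 + 50 \sqrt{5}$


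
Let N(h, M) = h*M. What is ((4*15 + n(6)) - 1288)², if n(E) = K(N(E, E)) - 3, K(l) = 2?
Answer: 1510441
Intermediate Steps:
N(h, M) = M*h
n(E) = -1 (n(E) = 2 - 3 = -1)
((4*15 + n(6)) - 1288)² = ((4*15 - 1) - 1288)² = ((60 - 1) - 1288)² = (59 - 1288)² = (-1229)² = 1510441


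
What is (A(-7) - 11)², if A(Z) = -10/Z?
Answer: 4489/49 ≈ 91.612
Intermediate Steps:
(A(-7) - 11)² = (-10/(-7) - 11)² = (-10*(-⅐) - 11)² = (10/7 - 11)² = (-67/7)² = 4489/49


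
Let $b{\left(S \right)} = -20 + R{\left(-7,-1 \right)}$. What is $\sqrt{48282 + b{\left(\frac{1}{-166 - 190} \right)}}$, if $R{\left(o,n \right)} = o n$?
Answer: $\sqrt{48269} \approx 219.7$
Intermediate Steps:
$R{\left(o,n \right)} = n o$
$b{\left(S \right)} = -13$ ($b{\left(S \right)} = -20 - -7 = -20 + 7 = -13$)
$\sqrt{48282 + b{\left(\frac{1}{-166 - 190} \right)}} = \sqrt{48282 - 13} = \sqrt{48269}$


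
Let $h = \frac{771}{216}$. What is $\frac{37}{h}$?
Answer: $\frac{2664}{257} \approx 10.366$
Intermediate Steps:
$h = \frac{257}{72}$ ($h = 771 \cdot \frac{1}{216} = \frac{257}{72} \approx 3.5694$)
$\frac{37}{h} = \frac{37}{\frac{257}{72}} = 37 \cdot \frac{72}{257} = \frac{2664}{257}$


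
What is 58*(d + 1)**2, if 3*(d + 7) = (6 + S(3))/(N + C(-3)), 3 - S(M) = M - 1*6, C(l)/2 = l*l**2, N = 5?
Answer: 5150632/2401 ≈ 2145.2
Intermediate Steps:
C(l) = 2*l**3 (C(l) = 2*(l*l**2) = 2*l**3)
S(M) = 9 - M (S(M) = 3 - (M - 1*6) = 3 - (M - 6) = 3 - (-6 + M) = 3 + (6 - M) = 9 - M)
d = -347/49 (d = -7 + ((6 + (9 - 1*3))/(5 + 2*(-3)**3))/3 = -7 + ((6 + (9 - 3))/(5 + 2*(-27)))/3 = -7 + ((6 + 6)/(5 - 54))/3 = -7 + (12/(-49))/3 = -7 + (12*(-1/49))/3 = -7 + (1/3)*(-12/49) = -7 - 4/49 = -347/49 ≈ -7.0816)
58*(d + 1)**2 = 58*(-347/49 + 1)**2 = 58*(-298/49)**2 = 58*(88804/2401) = 5150632/2401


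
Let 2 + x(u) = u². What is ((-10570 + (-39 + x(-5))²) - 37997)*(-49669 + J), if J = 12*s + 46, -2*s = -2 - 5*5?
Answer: 2389510371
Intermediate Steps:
x(u) = -2 + u²
s = 27/2 (s = -(-2 - 5*5)/2 = -(-2 - 25)/2 = -½*(-27) = 27/2 ≈ 13.500)
J = 208 (J = 12*(27/2) + 46 = 162 + 46 = 208)
((-10570 + (-39 + x(-5))²) - 37997)*(-49669 + J) = ((-10570 + (-39 + (-2 + (-5)²))²) - 37997)*(-49669 + 208) = ((-10570 + (-39 + (-2 + 25))²) - 37997)*(-49461) = ((-10570 + (-39 + 23)²) - 37997)*(-49461) = ((-10570 + (-16)²) - 37997)*(-49461) = ((-10570 + 256) - 37997)*(-49461) = (-10314 - 37997)*(-49461) = -48311*(-49461) = 2389510371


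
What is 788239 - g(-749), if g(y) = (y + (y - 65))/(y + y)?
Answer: 1180780459/1498 ≈ 7.8824e+5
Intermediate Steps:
g(y) = (-65 + 2*y)/(2*y) (g(y) = (y + (-65 + y))/((2*y)) = (-65 + 2*y)*(1/(2*y)) = (-65 + 2*y)/(2*y))
788239 - g(-749) = 788239 - (-65/2 - 749)/(-749) = 788239 - (-1)*(-1563)/(749*2) = 788239 - 1*1563/1498 = 788239 - 1563/1498 = 1180780459/1498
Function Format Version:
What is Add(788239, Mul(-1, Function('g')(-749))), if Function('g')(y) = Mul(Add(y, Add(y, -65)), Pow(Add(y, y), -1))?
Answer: Rational(1180780459, 1498) ≈ 7.8824e+5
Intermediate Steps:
Function('g')(y) = Mul(Rational(1, 2), Pow(y, -1), Add(-65, Mul(2, y))) (Function('g')(y) = Mul(Add(y, Add(-65, y)), Pow(Mul(2, y), -1)) = Mul(Add(-65, Mul(2, y)), Mul(Rational(1, 2), Pow(y, -1))) = Mul(Rational(1, 2), Pow(y, -1), Add(-65, Mul(2, y))))
Add(788239, Mul(-1, Function('g')(-749))) = Add(788239, Mul(-1, Mul(Pow(-749, -1), Add(Rational(-65, 2), -749)))) = Add(788239, Mul(-1, Mul(Rational(-1, 749), Rational(-1563, 2)))) = Add(788239, Mul(-1, Rational(1563, 1498))) = Add(788239, Rational(-1563, 1498)) = Rational(1180780459, 1498)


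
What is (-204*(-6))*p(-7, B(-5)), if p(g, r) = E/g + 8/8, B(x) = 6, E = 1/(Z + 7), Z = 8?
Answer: 42432/35 ≈ 1212.3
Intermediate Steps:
E = 1/15 (E = 1/(8 + 7) = 1/15 ≈ 0.066667)
p(g, r) = 1 + 1/(15*g) (p(g, r) = 1/(15*g) + 8/8 = 1/(15*g) + 8*(⅛) = 1/(15*g) + 1 = 1 + 1/(15*g))
(-204*(-6))*p(-7, B(-5)) = (-204*(-6))*((1/15 - 7)/(-7)) = (-51*(-24))*(-⅐*(-104/15)) = 1224*(104/105) = 42432/35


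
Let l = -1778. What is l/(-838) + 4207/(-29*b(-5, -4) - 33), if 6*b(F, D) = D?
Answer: -5251750/17179 ≈ -305.71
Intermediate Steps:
b(F, D) = D/6
l/(-838) + 4207/(-29*b(-5, -4) - 33) = -1778/(-838) + 4207/(-29*(-4)/6 - 33) = -1778*(-1/838) + 4207/(-29*(-⅔) - 33) = 889/419 + 4207/(58/3 - 33) = 889/419 + 4207/(-41/3) = 889/419 + 4207*(-3/41) = 889/419 - 12621/41 = -5251750/17179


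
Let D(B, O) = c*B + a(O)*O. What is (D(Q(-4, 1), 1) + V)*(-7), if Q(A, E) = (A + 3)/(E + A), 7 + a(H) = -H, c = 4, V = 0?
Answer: 140/3 ≈ 46.667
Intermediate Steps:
a(H) = -7 - H
Q(A, E) = (3 + A)/(A + E)
D(B, O) = 4*B + O*(-7 - O) (D(B, O) = 4*B + (-7 - O)*O = 4*B + O*(-7 - O))
(D(Q(-4, 1), 1) + V)*(-7) = ((4*((3 - 4)/(-4 + 1)) - 1*1*(7 + 1)) + 0)*(-7) = ((4*(-1/(-3)) - 1*1*8) + 0)*(-7) = ((4*(-⅓*(-1)) - 8) + 0)*(-7) = ((4*(⅓) - 8) + 0)*(-7) = ((4/3 - 8) + 0)*(-7) = (-20/3 + 0)*(-7) = -20/3*(-7) = 140/3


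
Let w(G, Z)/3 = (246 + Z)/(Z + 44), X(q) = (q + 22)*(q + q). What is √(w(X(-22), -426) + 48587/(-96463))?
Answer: √308883647830669/18424433 ≈ 0.95390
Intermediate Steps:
X(q) = 2*q*(22 + q) (X(q) = (22 + q)*(2*q) = 2*q*(22 + q))
w(G, Z) = 3*(246 + Z)/(44 + Z) (w(G, Z) = 3*((246 + Z)/(Z + 44)) = 3*((246 + Z)/(44 + Z)) = 3*(246 + Z)/(44 + Z))
√(w(X(-22), -426) + 48587/(-96463)) = √(3*(246 - 426)/(44 - 426) + 48587/(-96463)) = √(3*(-180)/(-382) + 48587*(-1/96463)) = √(3*(-1/382)*(-180) - 48587/96463) = √(270/191 - 48587/96463) = √(16764893/18424433) = √308883647830669/18424433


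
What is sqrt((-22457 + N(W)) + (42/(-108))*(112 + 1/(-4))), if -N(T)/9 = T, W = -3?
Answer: I*sqrt(3236178)/12 ≈ 149.91*I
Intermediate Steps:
N(T) = -9*T
sqrt((-22457 + N(W)) + (42/(-108))*(112 + 1/(-4))) = sqrt((-22457 - 9*(-3)) + (42/(-108))*(112 + 1/(-4))) = sqrt((-22457 + 27) + (42*(-1/108))*(112 - 1/4)) = sqrt(-22430 - 7/18*447/4) = sqrt(-22430 - 1043/24) = sqrt(-539363/24) = I*sqrt(3236178)/12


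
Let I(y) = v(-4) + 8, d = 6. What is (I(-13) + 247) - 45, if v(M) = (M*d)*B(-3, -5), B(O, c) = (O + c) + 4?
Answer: 306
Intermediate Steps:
B(O, c) = 4 + O + c
v(M) = -24*M (v(M) = (M*6)*(4 - 3 - 5) = (6*M)*(-4) = -24*M)
I(y) = 104 (I(y) = -24*(-4) + 8 = 96 + 8 = 104)
(I(-13) + 247) - 45 = (104 + 247) - 45 = 351 - 45 = 306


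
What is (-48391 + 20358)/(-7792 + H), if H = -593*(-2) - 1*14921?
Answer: 28033/21527 ≈ 1.3022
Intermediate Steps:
H = -13735 (H = 1186 - 14921 = -13735)
(-48391 + 20358)/(-7792 + H) = (-48391 + 20358)/(-7792 - 13735) = -28033/(-21527) = -28033*(-1/21527) = 28033/21527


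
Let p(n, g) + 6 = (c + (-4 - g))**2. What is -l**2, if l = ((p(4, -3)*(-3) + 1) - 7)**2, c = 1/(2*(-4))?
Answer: -75969140625/16777216 ≈ -4528.1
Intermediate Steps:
c = -1/8 (c = 1/(-8) = -1/8 ≈ -0.12500)
p(n, g) = -6 + (-33/8 - g)**2 (p(n, g) = -6 + (-1/8 + (-4 - g))**2 = -6 + (-33/8 - g)**2)
l = 275625/4096 (l = (((-6 + (33 + 8*(-3))**2/64)*(-3) + 1) - 7)**2 = (((-6 + (33 - 24)**2/64)*(-3) + 1) - 7)**2 = (((-6 + (1/64)*9**2)*(-3) + 1) - 7)**2 = (((-6 + (1/64)*81)*(-3) + 1) - 7)**2 = (((-6 + 81/64)*(-3) + 1) - 7)**2 = ((-303/64*(-3) + 1) - 7)**2 = ((909/64 + 1) - 7)**2 = (973/64 - 7)**2 = (525/64)**2 = 275625/4096 ≈ 67.291)
-l**2 = -(275625/4096)**2 = -1*75969140625/16777216 = -75969140625/16777216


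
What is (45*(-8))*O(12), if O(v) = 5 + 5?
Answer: -3600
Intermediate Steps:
O(v) = 10
(45*(-8))*O(12) = (45*(-8))*10 = -360*10 = -3600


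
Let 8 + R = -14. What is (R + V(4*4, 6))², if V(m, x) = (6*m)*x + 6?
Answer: 313600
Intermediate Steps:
R = -22 (R = -8 - 14 = -22)
V(m, x) = 6 + 6*m*x (V(m, x) = 6*m*x + 6 = 6 + 6*m*x)
(R + V(4*4, 6))² = (-22 + (6 + 6*(4*4)*6))² = (-22 + (6 + 6*16*6))² = (-22 + (6 + 576))² = (-22 + 582)² = 560² = 313600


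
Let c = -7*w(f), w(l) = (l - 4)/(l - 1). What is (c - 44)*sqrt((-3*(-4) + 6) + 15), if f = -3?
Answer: -225*sqrt(33)/4 ≈ -323.13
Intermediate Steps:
w(l) = (-4 + l)/(-1 + l)
c = -49/4 (c = -7*(-4 - 3)/(-1 - 3) = -7*(-7)/(-4) = -(-7)*(-7)/4 = -7*7/4 = -49/4 ≈ -12.250)
(c - 44)*sqrt((-3*(-4) + 6) + 15) = (-49/4 - 44)*sqrt((-3*(-4) + 6) + 15) = -225*sqrt((12 + 6) + 15)/4 = -225*sqrt(18 + 15)/4 = -225*sqrt(33)/4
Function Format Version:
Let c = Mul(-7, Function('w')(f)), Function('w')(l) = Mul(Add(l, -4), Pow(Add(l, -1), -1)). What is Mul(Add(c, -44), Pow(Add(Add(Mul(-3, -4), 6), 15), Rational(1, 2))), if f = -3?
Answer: Mul(Rational(-225, 4), Pow(33, Rational(1, 2))) ≈ -323.13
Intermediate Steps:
Function('w')(l) = Mul(Pow(Add(-1, l), -1), Add(-4, l)) (Function('w')(l) = Mul(Add(-4, l), Pow(Add(-1, l), -1)) = Mul(Pow(Add(-1, l), -1), Add(-4, l)))
c = Rational(-49, 4) (c = Mul(-7, Mul(Pow(Add(-1, -3), -1), Add(-4, -3))) = Mul(-7, Mul(Pow(-4, -1), -7)) = Mul(-7, Mul(Rational(-1, 4), -7)) = Mul(-7, Rational(7, 4)) = Rational(-49, 4) ≈ -12.250)
Mul(Add(c, -44), Pow(Add(Add(Mul(-3, -4), 6), 15), Rational(1, 2))) = Mul(Add(Rational(-49, 4), -44), Pow(Add(Add(Mul(-3, -4), 6), 15), Rational(1, 2))) = Mul(Rational(-225, 4), Pow(Add(Add(12, 6), 15), Rational(1, 2))) = Mul(Rational(-225, 4), Pow(Add(18, 15), Rational(1, 2))) = Mul(Rational(-225, 4), Pow(33, Rational(1, 2)))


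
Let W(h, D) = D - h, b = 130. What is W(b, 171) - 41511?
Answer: -41470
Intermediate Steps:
W(b, 171) - 41511 = (171 - 1*130) - 41511 = (171 - 130) - 41511 = 41 - 41511 = -41470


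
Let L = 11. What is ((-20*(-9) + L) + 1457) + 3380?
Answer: 5028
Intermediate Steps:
((-20*(-9) + L) + 1457) + 3380 = ((-20*(-9) + 11) + 1457) + 3380 = ((180 + 11) + 1457) + 3380 = (191 + 1457) + 3380 = 1648 + 3380 = 5028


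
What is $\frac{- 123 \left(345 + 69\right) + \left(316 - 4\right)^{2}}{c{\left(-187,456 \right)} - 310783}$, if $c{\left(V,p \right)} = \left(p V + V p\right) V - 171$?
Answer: $\frac{23211}{15790387} \approx 0.0014699$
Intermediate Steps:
$c{\left(V,p \right)} = -171 + 2 p V^{2}$ ($c{\left(V,p \right)} = \left(V p + V p\right) V - 171 = 2 V p V - 171 = 2 p V^{2} - 171 = -171 + 2 p V^{2}$)
$\frac{- 123 \left(345 + 69\right) + \left(316 - 4\right)^{2}}{c{\left(-187,456 \right)} - 310783} = \frac{- 123 \left(345 + 69\right) + \left(316 - 4\right)^{2}}{\left(-171 + 2 \cdot 456 \left(-187\right)^{2}\right) - 310783} = \frac{\left(-123\right) 414 + 312^{2}}{\left(-171 + 2 \cdot 456 \cdot 34969\right) - 310783} = \frac{-50922 + 97344}{\left(-171 + 31891728\right) - 310783} = \frac{46422}{31891557 - 310783} = \frac{46422}{31580774} = 46422 \cdot \frac{1}{31580774} = \frac{23211}{15790387}$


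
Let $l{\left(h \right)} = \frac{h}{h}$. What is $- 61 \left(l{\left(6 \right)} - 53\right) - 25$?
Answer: $3147$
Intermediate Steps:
$l{\left(h \right)} = 1$
$- 61 \left(l{\left(6 \right)} - 53\right) - 25 = - 61 \left(1 - 53\right) - 25 = \left(-61\right) \left(-52\right) - 25 = 3172 - 25 = 3147$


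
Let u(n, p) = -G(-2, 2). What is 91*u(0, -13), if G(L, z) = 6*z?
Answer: -1092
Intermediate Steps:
u(n, p) = -12 (u(n, p) = -6*2 = -1*12 = -12)
91*u(0, -13) = 91*(-12) = -1092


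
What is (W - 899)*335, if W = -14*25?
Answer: -418415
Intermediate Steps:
W = -350
(W - 899)*335 = (-350 - 899)*335 = -1249*335 = -418415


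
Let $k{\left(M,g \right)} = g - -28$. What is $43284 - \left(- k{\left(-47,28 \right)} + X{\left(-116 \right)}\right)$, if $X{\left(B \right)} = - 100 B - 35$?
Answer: $31775$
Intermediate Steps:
$X{\left(B \right)} = -35 - 100 B$
$k{\left(M,g \right)} = 28 + g$ ($k{\left(M,g \right)} = g + 28 = 28 + g$)
$43284 - \left(- k{\left(-47,28 \right)} + X{\left(-116 \right)}\right) = 43284 + \left(\left(28 + 28\right) - \left(-35 - -11600\right)\right) = 43284 + \left(56 - \left(-35 + 11600\right)\right) = 43284 + \left(56 - 11565\right) = 43284 - 11509 = 31775$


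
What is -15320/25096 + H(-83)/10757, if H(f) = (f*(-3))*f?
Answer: -85432034/33744709 ≈ -2.5317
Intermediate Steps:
H(f) = -3*f² (H(f) = (-3*f)*f = -3*f²)
-15320/25096 + H(-83)/10757 = -15320/25096 - 3*(-83)²/10757 = -15320*1/25096 - 3*6889*(1/10757) = -1915/3137 - 20667*1/10757 = -1915/3137 - 20667/10757 = -85432034/33744709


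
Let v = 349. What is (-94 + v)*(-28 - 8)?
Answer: -9180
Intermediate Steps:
(-94 + v)*(-28 - 8) = (-94 + 349)*(-28 - 8) = 255*(-36) = -9180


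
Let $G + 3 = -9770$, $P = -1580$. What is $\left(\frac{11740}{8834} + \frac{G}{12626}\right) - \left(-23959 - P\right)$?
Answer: $\frac{1248086338197}{55769042} \approx 22380.0$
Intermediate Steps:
$G = -9773$ ($G = -3 - 9770 = -9773$)
$\left(\frac{11740}{8834} + \frac{G}{12626}\right) - \left(-23959 - P\right) = \left(\frac{11740}{8834} - \frac{9773}{12626}\right) - \left(-23959 - -1580\right) = \left(11740 \cdot \frac{1}{8834} - \frac{9773}{12626}\right) - \left(-23959 + 1580\right) = \left(\frac{5870}{4417} - \frac{9773}{12626}\right) - -22379 = \frac{30947279}{55769042} + 22379 = \frac{1248086338197}{55769042}$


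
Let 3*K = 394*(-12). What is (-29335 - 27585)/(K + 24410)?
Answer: -28460/11417 ≈ -2.4928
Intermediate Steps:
K = -1576 (K = (394*(-12))/3 = (1/3)*(-4728) = -1576)
(-29335 - 27585)/(K + 24410) = (-29335 - 27585)/(-1576 + 24410) = -56920/22834 = -56920*1/22834 = -28460/11417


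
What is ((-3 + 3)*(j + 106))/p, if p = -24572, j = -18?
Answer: 0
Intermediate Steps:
((-3 + 3)*(j + 106))/p = ((-3 + 3)*(-18 + 106))/(-24572) = (0*88)*(-1/24572) = 0*(-1/24572) = 0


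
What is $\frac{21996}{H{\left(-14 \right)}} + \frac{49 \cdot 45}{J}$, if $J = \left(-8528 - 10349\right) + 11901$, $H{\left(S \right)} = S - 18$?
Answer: $- \frac{4797333}{6976} \approx -687.69$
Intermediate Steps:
$H{\left(S \right)} = -18 + S$ ($H{\left(S \right)} = S - 18 = -18 + S$)
$J = -6976$ ($J = -18877 + 11901 = -6976$)
$\frac{21996}{H{\left(-14 \right)}} + \frac{49 \cdot 45}{J} = \frac{21996}{-18 - 14} + \frac{49 \cdot 45}{-6976} = \frac{21996}{-32} + 2205 \left(- \frac{1}{6976}\right) = 21996 \left(- \frac{1}{32}\right) - \frac{2205}{6976} = - \frac{5499}{8} - \frac{2205}{6976} = - \frac{4797333}{6976}$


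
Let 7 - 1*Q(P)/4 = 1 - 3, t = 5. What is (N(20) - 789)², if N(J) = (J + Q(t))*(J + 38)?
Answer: 6046681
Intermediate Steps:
Q(P) = 36 (Q(P) = 28 - 4*(1 - 3) = 28 - 4*(-2) = 28 + 8 = 36)
N(J) = (36 + J)*(38 + J) (N(J) = (J + 36)*(J + 38) = (36 + J)*(38 + J))
(N(20) - 789)² = ((1368 + 20² + 74*20) - 789)² = ((1368 + 400 + 1480) - 789)² = (3248 - 789)² = 2459² = 6046681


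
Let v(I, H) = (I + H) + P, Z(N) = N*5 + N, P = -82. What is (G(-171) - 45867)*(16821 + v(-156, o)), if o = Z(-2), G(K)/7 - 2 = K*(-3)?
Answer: -700323602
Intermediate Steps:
G(K) = 14 - 21*K (G(K) = 14 + 7*(K*(-3)) = 14 + 7*(-3*K) = 14 - 21*K)
Z(N) = 6*N (Z(N) = 5*N + N = 6*N)
o = -12 (o = 6*(-2) = -12)
v(I, H) = -82 + H + I (v(I, H) = (I + H) - 82 = (H + I) - 82 = -82 + H + I)
(G(-171) - 45867)*(16821 + v(-156, o)) = ((14 - 21*(-171)) - 45867)*(16821 + (-82 - 12 - 156)) = ((14 + 3591) - 45867)*(16821 - 250) = (3605 - 45867)*16571 = -42262*16571 = -700323602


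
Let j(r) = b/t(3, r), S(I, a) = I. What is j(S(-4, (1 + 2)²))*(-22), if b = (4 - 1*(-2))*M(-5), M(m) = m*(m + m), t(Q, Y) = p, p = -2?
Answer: 3300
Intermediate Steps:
t(Q, Y) = -2
M(m) = 2*m² (M(m) = m*(2*m) = 2*m²)
b = 300 (b = (4 - 1*(-2))*(2*(-5)²) = (4 + 2)*(2*25) = 6*50 = 300)
j(r) = -150 (j(r) = 300/(-2) = 300*(-½) = -150)
j(S(-4, (1 + 2)²))*(-22) = -150*(-22) = 3300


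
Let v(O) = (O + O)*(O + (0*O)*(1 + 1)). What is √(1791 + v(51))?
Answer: 3*√777 ≈ 83.624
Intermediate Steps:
v(O) = 2*O² (v(O) = (2*O)*(O + 0*2) = (2*O)*(O + 0) = (2*O)*O = 2*O²)
√(1791 + v(51)) = √(1791 + 2*51²) = √(1791 + 2*2601) = √(1791 + 5202) = √6993 = 3*√777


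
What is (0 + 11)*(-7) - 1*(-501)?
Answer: 424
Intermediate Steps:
(0 + 11)*(-7) - 1*(-501) = 11*(-7) + 501 = -77 + 501 = 424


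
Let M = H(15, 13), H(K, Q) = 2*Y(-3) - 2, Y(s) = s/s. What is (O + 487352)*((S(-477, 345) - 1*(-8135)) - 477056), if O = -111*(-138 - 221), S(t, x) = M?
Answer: -247215620121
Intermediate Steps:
Y(s) = 1
H(K, Q) = 0 (H(K, Q) = 2*1 - 2 = 2 - 2 = 0)
M = 0
S(t, x) = 0
O = 39849 (O = -111*(-359) = 39849)
(O + 487352)*((S(-477, 345) - 1*(-8135)) - 477056) = (39849 + 487352)*((0 - 1*(-8135)) - 477056) = 527201*((0 + 8135) - 477056) = 527201*(8135 - 477056) = 527201*(-468921) = -247215620121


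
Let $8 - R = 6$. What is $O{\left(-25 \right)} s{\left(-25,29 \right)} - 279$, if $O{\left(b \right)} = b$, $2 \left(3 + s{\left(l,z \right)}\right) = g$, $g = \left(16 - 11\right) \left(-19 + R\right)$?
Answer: $\frac{1717}{2} \approx 858.5$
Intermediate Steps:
$R = 2$ ($R = 8 - 6 = 2$)
$g = -85$ ($g = \left(16 - 11\right) \left(-19 + 2\right) = 5 \left(-17\right) = -85$)
$s{\left(l,z \right)} = - \frac{91}{2}$ ($s{\left(l,z \right)} = -3 + \frac{1}{2} \left(-85\right) = -3 - \frac{85}{2} = - \frac{91}{2}$)
$O{\left(-25 \right)} s{\left(-25,29 \right)} - 279 = \left(-25\right) \left(- \frac{91}{2}\right) - 279 = \frac{2275}{2} - 279 = \frac{1717}{2}$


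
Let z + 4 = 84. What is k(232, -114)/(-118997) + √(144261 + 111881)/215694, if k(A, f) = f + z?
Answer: 34/118997 + √256142/215694 ≈ 0.0026321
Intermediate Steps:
z = 80 (z = -4 + 84 = 80)
k(A, f) = 80 + f (k(A, f) = f + 80 = 80 + f)
k(232, -114)/(-118997) + √(144261 + 111881)/215694 = (80 - 114)/(-118997) + √(144261 + 111881)/215694 = -34*(-1/118997) + √256142*(1/215694) = 34/118997 + √256142/215694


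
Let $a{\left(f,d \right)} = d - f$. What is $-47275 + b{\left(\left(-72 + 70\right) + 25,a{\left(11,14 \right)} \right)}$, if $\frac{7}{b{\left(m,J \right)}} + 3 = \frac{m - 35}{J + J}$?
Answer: $- \frac{236382}{5} \approx -47276.0$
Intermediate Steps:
$b{\left(m,J \right)} = \frac{7}{-3 + \frac{-35 + m}{2 J}}$ ($b{\left(m,J \right)} = \frac{7}{-3 + \frac{m - 35}{J + J}} = \frac{7}{-3 + \frac{-35 + m}{2 J}}$)
$-47275 + b{\left(\left(-72 + 70\right) + 25,a{\left(11,14 \right)} \right)} = -47275 + \frac{14 \left(14 - 11\right)}{-35 + \left(\left(-72 + 70\right) + 25\right) - 6 \left(14 - 11\right)} = -47275 + \frac{14 \left(14 - 11\right)}{-35 + \left(-2 + 25\right) - 6 \left(14 - 11\right)} = -47275 + 14 \cdot 3 \frac{1}{-35 + 23 - 18} = -47275 + 14 \cdot 3 \frac{1}{-30} = -47275 + 14 \cdot 3 \left(- \frac{1}{30}\right) = -47275 - \frac{7}{5} = - \frac{236382}{5}$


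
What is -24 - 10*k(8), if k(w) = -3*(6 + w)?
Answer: 396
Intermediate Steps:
k(w) = -18 - 3*w
-24 - 10*k(8) = -24 - 10*(-18 - 3*8) = -24 - 10*(-18 - 24) = -24 - 10*(-42) = -24 + 420 = 396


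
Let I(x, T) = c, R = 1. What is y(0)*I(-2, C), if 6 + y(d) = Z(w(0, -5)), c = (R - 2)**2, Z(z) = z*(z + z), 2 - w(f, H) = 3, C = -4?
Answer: -4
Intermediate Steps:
w(f, H) = -1 (w(f, H) = 2 - 1*3 = 2 - 3 = -1)
Z(z) = 2*z**2 (Z(z) = z*(2*z) = 2*z**2)
c = 1 (c = (1 - 2)**2 = (-1)**2 = 1)
I(x, T) = 1
y(d) = -4 (y(d) = -6 + 2*(-1)**2 = -6 + 2*1 = -6 + 2 = -4)
y(0)*I(-2, C) = -4*1 = -4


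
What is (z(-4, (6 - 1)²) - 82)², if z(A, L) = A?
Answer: 7396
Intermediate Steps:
(z(-4, (6 - 1)²) - 82)² = (-4 - 82)² = (-86)² = 7396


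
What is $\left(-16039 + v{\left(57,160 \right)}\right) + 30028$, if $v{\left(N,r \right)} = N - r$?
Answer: $13886$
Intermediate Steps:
$\left(-16039 + v{\left(57,160 \right)}\right) + 30028 = \left(-16039 + \left(57 - 160\right)\right) + 30028 = \left(-16039 - 103\right) + 30028 = -16142 + 30028 = 13886$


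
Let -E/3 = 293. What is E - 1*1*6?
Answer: -885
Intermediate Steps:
E = -879 (E = -3*293 = -879)
E - 1*1*6 = -879 - 1*1*6 = -879 - 1*6 = -879 - 6 = -885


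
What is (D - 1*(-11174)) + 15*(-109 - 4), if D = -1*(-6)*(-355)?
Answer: 7349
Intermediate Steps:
D = -2130 (D = 6*(-355) = -2130)
(D - 1*(-11174)) + 15*(-109 - 4) = (-2130 - 1*(-11174)) + 15*(-109 - 4) = (-2130 + 11174) + 15*(-113) = 9044 - 1695 = 7349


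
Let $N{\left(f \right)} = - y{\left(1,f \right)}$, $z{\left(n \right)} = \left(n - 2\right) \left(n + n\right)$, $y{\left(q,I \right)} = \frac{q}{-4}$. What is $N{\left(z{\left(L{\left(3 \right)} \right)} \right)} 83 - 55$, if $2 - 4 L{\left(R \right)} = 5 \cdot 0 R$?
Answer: $- \frac{137}{4} \approx -34.25$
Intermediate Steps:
$L{\left(R \right)} = \frac{1}{2}$ ($L{\left(R \right)} = \frac{1}{2} - \frac{5 \cdot 0 R}{4} = \frac{1}{2} - \frac{5 \cdot 0}{4} = \frac{1}{2} - 0 = \frac{1}{2} + 0 = \frac{1}{2}$)
$y{\left(q,I \right)} = - \frac{q}{4}$ ($y{\left(q,I \right)} = q \left(- \frac{1}{4}\right) = - \frac{q}{4}$)
$z{\left(n \right)} = 2 n \left(-2 + n\right)$ ($z{\left(n \right)} = \left(-2 + n\right) 2 n = 2 n \left(-2 + n\right)$)
$N{\left(f \right)} = \frac{1}{4}$ ($N{\left(f \right)} = - \frac{\left(-1\right) 1}{4} = \left(-1\right) \left(- \frac{1}{4}\right) = \frac{1}{4}$)
$N{\left(z{\left(L{\left(3 \right)} \right)} \right)} 83 - 55 = \frac{1}{4} \cdot 83 - 55 = \frac{83}{4} - 55 = - \frac{137}{4}$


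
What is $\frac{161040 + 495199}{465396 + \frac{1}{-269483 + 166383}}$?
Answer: $\frac{67658240900}{47982327599} \approx 1.4101$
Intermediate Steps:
$\frac{161040 + 495199}{465396 + \frac{1}{-269483 + 166383}} = \frac{656239}{465396 + \frac{1}{-103100}} = \frac{656239}{465396 - \frac{1}{103100}} = \frac{656239}{\frac{47982327599}{103100}} = 656239 \cdot \frac{103100}{47982327599} = \frac{67658240900}{47982327599}$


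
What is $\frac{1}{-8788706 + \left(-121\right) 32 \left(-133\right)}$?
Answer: $- \frac{1}{8273730} \approx -1.2086 \cdot 10^{-7}$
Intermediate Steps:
$\frac{1}{-8788706 + \left(-121\right) 32 \left(-133\right)} = \frac{1}{-8788706 - -514976} = \frac{1}{-8788706 + 514976} = \frac{1}{-8273730} = - \frac{1}{8273730}$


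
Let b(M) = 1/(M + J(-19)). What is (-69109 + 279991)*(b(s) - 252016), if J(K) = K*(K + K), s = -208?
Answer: -13658428889343/257 ≈ -5.3146e+10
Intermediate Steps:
J(K) = 2*K² (J(K) = K*(2*K) = 2*K²)
b(M) = 1/(722 + M) (b(M) = 1/(M + 2*(-19)²) = 1/(M + 2*361) = 1/(M + 722) = 1/(722 + M))
(-69109 + 279991)*(b(s) - 252016) = (-69109 + 279991)*(1/(722 - 208) - 252016) = 210882*(1/514 - 252016) = 210882*(-129536223/514) = -13658428889343/257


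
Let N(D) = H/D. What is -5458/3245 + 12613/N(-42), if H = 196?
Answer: -122863967/45430 ≈ -2704.5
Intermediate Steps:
N(D) = 196/D
-5458/3245 + 12613/N(-42) = -5458/3245 + 12613/((196/(-42))) = -5458*1/3245 + 12613/((196*(-1/42))) = -5458/3245 + 12613/(-14/3) = -5458/3245 + 12613*(-3/14) = -5458/3245 - 37839/14 = -122863967/45430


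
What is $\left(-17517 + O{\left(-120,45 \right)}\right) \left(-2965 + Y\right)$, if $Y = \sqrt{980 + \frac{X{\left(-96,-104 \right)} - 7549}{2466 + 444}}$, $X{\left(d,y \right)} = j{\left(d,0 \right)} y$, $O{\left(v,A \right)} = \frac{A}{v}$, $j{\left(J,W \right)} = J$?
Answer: $\frac{415512135}{8} - \frac{46713 \sqrt{332232954}}{1552} \approx 5.139 \cdot 10^{7}$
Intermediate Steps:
$X{\left(d,y \right)} = d y$
$Y = \frac{\sqrt{332232954}}{582}$ ($Y = \sqrt{980 + \frac{\left(-96\right) \left(-104\right) - 7549}{2466 + 444}} = \sqrt{980 + \frac{9984 - 7549}{2910}} = \sqrt{980 + 2435 \cdot \frac{1}{2910}} = \sqrt{980 + \frac{487}{582}} = \sqrt{\frac{570847}{582}} = \frac{\sqrt{332232954}}{582} \approx 31.318$)
$\left(-17517 + O{\left(-120,45 \right)}\right) \left(-2965 + Y\right) = \left(-17517 + \frac{45}{-120}\right) \left(-2965 + \frac{\sqrt{332232954}}{582}\right) = \left(-17517 + 45 \left(- \frac{1}{120}\right)\right) \left(-2965 + \frac{\sqrt{332232954}}{582}\right) = \left(-17517 - \frac{3}{8}\right) \left(-2965 + \frac{\sqrt{332232954}}{582}\right) = - \frac{140139 \left(-2965 + \frac{\sqrt{332232954}}{582}\right)}{8} = \frac{415512135}{8} - \frac{46713 \sqrt{332232954}}{1552}$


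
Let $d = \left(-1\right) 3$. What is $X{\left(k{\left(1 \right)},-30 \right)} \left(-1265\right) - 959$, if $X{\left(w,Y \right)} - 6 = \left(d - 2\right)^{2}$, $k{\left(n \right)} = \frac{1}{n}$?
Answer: $-40174$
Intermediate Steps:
$d = -3$
$X{\left(w,Y \right)} = 31$ ($X{\left(w,Y \right)} = 6 + \left(-3 - 2\right)^{2} = 6 + \left(-5\right)^{2} = 6 + 25 = 31$)
$X{\left(k{\left(1 \right)},-30 \right)} \left(-1265\right) - 959 = 31 \left(-1265\right) - 959 = -39215 - 959 = -40174$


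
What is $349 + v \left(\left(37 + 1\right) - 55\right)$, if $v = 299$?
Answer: $-4734$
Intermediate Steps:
$349 + v \left(\left(37 + 1\right) - 55\right) = 349 + 299 \left(\left(37 + 1\right) - 55\right) = 349 + 299 \left(38 - 55\right) = 349 + 299 \left(-17\right) = 349 - 5083 = -4734$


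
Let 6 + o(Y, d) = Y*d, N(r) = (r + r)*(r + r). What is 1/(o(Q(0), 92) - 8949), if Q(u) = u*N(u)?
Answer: -1/8955 ≈ -0.00011167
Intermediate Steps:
N(r) = 4*r**2 (N(r) = (2*r)*(2*r) = 4*r**2)
Q(u) = 4*u**3 (Q(u) = u*(4*u**2) = 4*u**3)
o(Y, d) = -6 + Y*d
1/(o(Q(0), 92) - 8949) = 1/((-6 + (4*0**3)*92) - 8949) = 1/((-6 + (4*0)*92) - 8949) = 1/((-6 + 0*92) - 8949) = 1/((-6 + 0) - 8949) = 1/(-6 - 8949) = 1/(-8955) = -1/8955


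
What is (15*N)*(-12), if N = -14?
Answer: 2520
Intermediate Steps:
(15*N)*(-12) = (15*(-14))*(-12) = -210*(-12) = 2520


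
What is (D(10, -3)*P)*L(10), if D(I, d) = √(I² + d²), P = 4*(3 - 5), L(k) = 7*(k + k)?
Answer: -1120*√109 ≈ -11693.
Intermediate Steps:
L(k) = 14*k (L(k) = 7*(2*k) = 14*k)
P = -8 (P = 4*(-2) = -8)
(D(10, -3)*P)*L(10) = (√(10² + (-3)²)*(-8))*(14*10) = (√(100 + 9)*(-8))*140 = (√109*(-8))*140 = -8*√109*140 = -1120*√109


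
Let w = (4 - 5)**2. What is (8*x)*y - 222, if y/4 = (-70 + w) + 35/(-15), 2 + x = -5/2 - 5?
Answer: 64390/3 ≈ 21463.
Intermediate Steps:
w = 1 (w = (-1)**2 = 1)
x = -19/2 (x = -2 + (-5/2 - 5) = -2 - 15/2 = -19/2 ≈ -9.5000)
y = -856/3 (y = 4*((-70 + 1) + 35/(-15)) = 4*(-69 + 35*(-1/15)) = 4*(-69 - 7/3) = 4*(-214/3) = -856/3 ≈ -285.33)
(8*x)*y - 222 = (8*(-19/2))*(-856/3) - 222 = -76*(-856/3) - 222 = 65056/3 - 222 = 64390/3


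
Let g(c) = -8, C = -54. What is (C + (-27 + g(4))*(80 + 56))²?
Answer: 23174596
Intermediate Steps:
(C + (-27 + g(4))*(80 + 56))² = (-54 + (-27 - 8)*(80 + 56))² = (-54 - 35*136)² = (-54 - 4760)² = (-4814)² = 23174596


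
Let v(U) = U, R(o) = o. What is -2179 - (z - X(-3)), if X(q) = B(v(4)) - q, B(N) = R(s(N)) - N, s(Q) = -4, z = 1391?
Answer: -3575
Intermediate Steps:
B(N) = -4 - N
X(q) = -8 - q (X(q) = (-4 - 1*4) - q = (-4 - 4) - q = -8 - q)
-2179 - (z - X(-3)) = -2179 - (1391 - (-8 - 1*(-3))) = -2179 - (1391 - (-8 + 3)) = -2179 - (1391 - 1*(-5)) = -2179 - (1391 + 5) = -2179 - 1*1396 = -2179 - 1396 = -3575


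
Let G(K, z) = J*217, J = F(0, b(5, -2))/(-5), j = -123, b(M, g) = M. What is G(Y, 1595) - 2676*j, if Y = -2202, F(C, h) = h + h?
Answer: 328714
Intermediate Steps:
F(C, h) = 2*h
J = -2 (J = (2*5)/(-5) = 10*(-⅕) = -2)
G(K, z) = -434 (G(K, z) = -2*217 = -434)
G(Y, 1595) - 2676*j = -434 - 2676*(-123) = -434 - 1*(-329148) = -434 + 329148 = 328714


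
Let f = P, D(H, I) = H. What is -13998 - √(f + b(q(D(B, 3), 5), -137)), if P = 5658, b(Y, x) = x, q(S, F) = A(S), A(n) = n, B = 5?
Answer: -13998 - √5521 ≈ -14072.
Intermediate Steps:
q(S, F) = S
f = 5658
-13998 - √(f + b(q(D(B, 3), 5), -137)) = -13998 - √(5658 - 137) = -13998 - √5521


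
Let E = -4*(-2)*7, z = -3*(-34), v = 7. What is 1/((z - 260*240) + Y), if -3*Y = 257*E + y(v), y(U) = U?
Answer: -3/201293 ≈ -1.4904e-5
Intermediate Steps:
z = 102
E = 56 (E = 8*7 = 56)
Y = -14399/3 (Y = -(257*56 + 7)/3 = -(14392 + 7)/3 = -⅓*14399 = -14399/3 ≈ -4799.7)
1/((z - 260*240) + Y) = 1/((102 - 260*240) - 14399/3) = 1/((102 - 62400) - 14399/3) = 1/(-62298 - 14399/3) = 1/(-201293/3) = -3/201293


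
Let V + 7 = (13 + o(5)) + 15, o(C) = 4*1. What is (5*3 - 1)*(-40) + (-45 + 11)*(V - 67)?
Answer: 868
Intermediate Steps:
o(C) = 4
V = 25 (V = -7 + ((13 + 4) + 15) = -7 + (17 + 15) = -7 + 32 = 25)
(5*3 - 1)*(-40) + (-45 + 11)*(V - 67) = (5*3 - 1)*(-40) + (-45 + 11)*(25 - 67) = (15 - 1)*(-40) - 34*(-42) = 14*(-40) + 1428 = -560 + 1428 = 868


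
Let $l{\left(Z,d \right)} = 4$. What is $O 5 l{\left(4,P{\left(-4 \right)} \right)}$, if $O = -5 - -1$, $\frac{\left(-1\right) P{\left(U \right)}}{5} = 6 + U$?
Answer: $-80$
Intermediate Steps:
$P{\left(U \right)} = -30 - 5 U$ ($P{\left(U \right)} = - 5 \left(6 + U\right) = -30 - 5 U$)
$O = -4$ ($O = -5 + 1 = -4$)
$O 5 l{\left(4,P{\left(-4 \right)} \right)} = \left(-4\right) 5 \cdot 4 = \left(-20\right) 4 = -80$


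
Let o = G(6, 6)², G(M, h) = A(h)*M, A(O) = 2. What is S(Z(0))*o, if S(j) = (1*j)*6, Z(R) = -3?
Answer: -2592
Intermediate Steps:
S(j) = 6*j (S(j) = j*6 = 6*j)
G(M, h) = 2*M
o = 144 (o = (2*6)² = 12² = 144)
S(Z(0))*o = (6*(-3))*144 = -18*144 = -2592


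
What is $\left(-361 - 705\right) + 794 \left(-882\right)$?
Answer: $-701374$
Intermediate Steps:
$\left(-361 - 705\right) + 794 \left(-882\right) = -1066 - 700308 = -701374$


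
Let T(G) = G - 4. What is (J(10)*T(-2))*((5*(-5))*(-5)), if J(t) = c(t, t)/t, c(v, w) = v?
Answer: -750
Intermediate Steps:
T(G) = -4 + G
J(t) = 1 (J(t) = t/t = 1)
(J(10)*T(-2))*((5*(-5))*(-5)) = (1*(-4 - 2))*((5*(-5))*(-5)) = (1*(-6))*(-25*(-5)) = -6*125 = -750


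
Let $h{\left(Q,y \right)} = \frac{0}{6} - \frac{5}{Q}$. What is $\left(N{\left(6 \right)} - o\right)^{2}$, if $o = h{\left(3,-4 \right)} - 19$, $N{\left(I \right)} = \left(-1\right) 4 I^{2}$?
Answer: $\frac{136900}{9} \approx 15211.0$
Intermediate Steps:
$h{\left(Q,y \right)} = - \frac{5}{Q}$ ($h{\left(Q,y \right)} = 0 \cdot \frac{1}{6} - \frac{5}{Q} = 0 - \frac{5}{Q} = - \frac{5}{Q}$)
$N{\left(I \right)} = - 4 I^{2}$
$o = - \frac{62}{3}$ ($o = - \frac{5}{3} - 19 = - \frac{62}{3} \approx -20.667$)
$\left(N{\left(6 \right)} - o\right)^{2} = \left(- 4 \cdot 6^{2} - - \frac{62}{3}\right)^{2} = \left(\left(-4\right) 36 + \frac{62}{3}\right)^{2} = \left(-144 + \frac{62}{3}\right)^{2} = \left(- \frac{370}{3}\right)^{2} = \frac{136900}{9}$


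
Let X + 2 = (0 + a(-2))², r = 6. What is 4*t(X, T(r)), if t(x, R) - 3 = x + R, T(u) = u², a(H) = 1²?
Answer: 152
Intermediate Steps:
a(H) = 1
X = -1 (X = -2 + (0 + 1)² = -2 + 1² = -2 + 1 = -1)
t(x, R) = 3 + R + x (t(x, R) = 3 + (x + R) = 3 + (R + x) = 3 + R + x)
4*t(X, T(r)) = 4*(3 + 6² - 1) = 4*(3 + 36 - 1) = 4*38 = 152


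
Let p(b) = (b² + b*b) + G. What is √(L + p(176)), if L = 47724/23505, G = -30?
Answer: √3801344385630/7835 ≈ 248.85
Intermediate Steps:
L = 15908/7835 (L = 47724*(1/23505) = 15908/7835 ≈ 2.0304)
p(b) = -30 + 2*b² (p(b) = (b² + b*b) - 30 = (b² + b²) - 30 = 2*b² - 30 = -30 + 2*b²)
√(L + p(176)) = √(15908/7835 + (-30 + 2*176²)) = √(15908/7835 + (-30 + 2*30976)) = √(15908/7835 + (-30 + 61952)) = √(15908/7835 + 61922) = √(485174778/7835) = √3801344385630/7835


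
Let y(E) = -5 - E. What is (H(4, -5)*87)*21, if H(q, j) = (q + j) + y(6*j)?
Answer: 43848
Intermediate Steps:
H(q, j) = -5 + q - 5*j (H(q, j) = (q + j) + (-5 - 6*j) = (j + q) + (-5 - 6*j) = -5 + q - 5*j)
(H(4, -5)*87)*21 = ((-5 + 4 - 5*(-5))*87)*21 = ((-5 + 4 + 25)*87)*21 = (24*87)*21 = 2088*21 = 43848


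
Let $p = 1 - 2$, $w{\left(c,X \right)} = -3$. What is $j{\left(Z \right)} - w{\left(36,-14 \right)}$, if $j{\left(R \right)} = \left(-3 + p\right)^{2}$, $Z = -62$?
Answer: $19$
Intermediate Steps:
$p = -1$
$j{\left(R \right)} = 16$ ($j{\left(R \right)} = \left(-3 - 1\right)^{2} = \left(-4\right)^{2} = 16$)
$j{\left(Z \right)} - w{\left(36,-14 \right)} = 16 - -3 = 16 + 3 = 19$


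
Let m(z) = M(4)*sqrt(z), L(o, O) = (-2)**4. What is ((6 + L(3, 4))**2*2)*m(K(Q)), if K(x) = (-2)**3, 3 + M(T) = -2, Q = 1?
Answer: -9680*I*sqrt(2) ≈ -13690.0*I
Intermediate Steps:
M(T) = -5 (M(T) = -3 - 2 = -5)
L(o, O) = 16
K(x) = -8
m(z) = -5*sqrt(z)
((6 + L(3, 4))**2*2)*m(K(Q)) = ((6 + 16)**2*2)*(-10*I*sqrt(2)) = (22**2*2)*(-10*I*sqrt(2)) = (484*2)*(-10*I*sqrt(2)) = 968*(-10*I*sqrt(2)) = -9680*I*sqrt(2)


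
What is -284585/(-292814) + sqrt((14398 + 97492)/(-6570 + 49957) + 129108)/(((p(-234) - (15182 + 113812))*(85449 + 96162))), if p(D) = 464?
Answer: 284585/292814 - sqrt(243041855403482)/1012759391418210 ≈ 0.97190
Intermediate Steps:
-284585/(-292814) + sqrt((14398 + 97492)/(-6570 + 49957) + 129108)/(((p(-234) - (15182 + 113812))*(85449 + 96162))) = -284585/(-292814) + sqrt((14398 + 97492)/(-6570 + 49957) + 129108)/(((464 - (15182 + 113812))*(85449 + 96162))) = -284585*(-1/292814) + sqrt(111890/43387 + 129108)/(((464 - 1*128994)*181611)) = 284585/292814 + sqrt(111890*(1/43387) + 129108)/(((464 - 128994)*181611)) = 284585/292814 + sqrt(111890/43387 + 129108)/((-128530*181611)) = 284585/292814 + sqrt(5601720686/43387)/(-23342461830) = 284585/292814 + (sqrt(243041855403482)/43387)*(-1/23342461830) = 284585/292814 - sqrt(243041855403482)/1012759391418210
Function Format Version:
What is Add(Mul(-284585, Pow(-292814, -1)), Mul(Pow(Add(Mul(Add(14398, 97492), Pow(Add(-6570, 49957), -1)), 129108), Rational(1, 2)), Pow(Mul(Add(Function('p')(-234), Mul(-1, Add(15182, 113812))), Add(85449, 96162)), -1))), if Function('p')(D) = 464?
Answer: Add(Rational(284585, 292814), Mul(Rational(-1, 1012759391418210), Pow(243041855403482, Rational(1, 2)))) ≈ 0.97190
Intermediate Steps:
Add(Mul(-284585, Pow(-292814, -1)), Mul(Pow(Add(Mul(Add(14398, 97492), Pow(Add(-6570, 49957), -1)), 129108), Rational(1, 2)), Pow(Mul(Add(Function('p')(-234), Mul(-1, Add(15182, 113812))), Add(85449, 96162)), -1))) = Add(Mul(-284585, Pow(-292814, -1)), Mul(Pow(Add(Mul(Add(14398, 97492), Pow(Add(-6570, 49957), -1)), 129108), Rational(1, 2)), Pow(Mul(Add(464, Mul(-1, Add(15182, 113812))), Add(85449, 96162)), -1))) = Add(Mul(-284585, Rational(-1, 292814)), Mul(Pow(Add(Mul(111890, Pow(43387, -1)), 129108), Rational(1, 2)), Pow(Mul(Add(464, Mul(-1, 128994)), 181611), -1))) = Add(Rational(284585, 292814), Mul(Pow(Add(Mul(111890, Rational(1, 43387)), 129108), Rational(1, 2)), Pow(Mul(Add(464, -128994), 181611), -1))) = Add(Rational(284585, 292814), Mul(Pow(Add(Rational(111890, 43387), 129108), Rational(1, 2)), Pow(Mul(-128530, 181611), -1))) = Add(Rational(284585, 292814), Mul(Pow(Rational(5601720686, 43387), Rational(1, 2)), Pow(-23342461830, -1))) = Add(Rational(284585, 292814), Mul(Mul(Rational(1, 43387), Pow(243041855403482, Rational(1, 2))), Rational(-1, 23342461830))) = Add(Rational(284585, 292814), Mul(Rational(-1, 1012759391418210), Pow(243041855403482, Rational(1, 2))))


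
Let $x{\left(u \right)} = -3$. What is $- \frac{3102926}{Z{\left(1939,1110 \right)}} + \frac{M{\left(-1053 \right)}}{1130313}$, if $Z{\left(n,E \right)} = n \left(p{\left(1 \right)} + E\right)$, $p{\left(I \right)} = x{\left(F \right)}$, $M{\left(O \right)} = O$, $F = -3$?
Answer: $- \frac{1169845943969}{808728778683} \approx -1.4465$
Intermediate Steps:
$p{\left(I \right)} = -3$
$Z{\left(n,E \right)} = n \left(-3 + E\right)$
$- \frac{3102926}{Z{\left(1939,1110 \right)}} + \frac{M{\left(-1053 \right)}}{1130313} = - \frac{3102926}{1939 \left(-3 + 1110\right)} - \frac{1053}{1130313} = - \frac{3102926}{1939 \cdot 1107} - \frac{351}{376771} = - \frac{3102926}{2146473} - \frac{351}{376771} = - \frac{1169845943969}{808728778683}$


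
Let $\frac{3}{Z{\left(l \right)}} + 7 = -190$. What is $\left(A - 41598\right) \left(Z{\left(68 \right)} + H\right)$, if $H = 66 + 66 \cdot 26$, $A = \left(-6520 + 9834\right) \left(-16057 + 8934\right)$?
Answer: $- \frac{8301380228220}{197} \approx -4.2139 \cdot 10^{10}$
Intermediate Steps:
$Z{\left(l \right)} = - \frac{3}{197}$ ($Z{\left(l \right)} = \frac{3}{-7 - 190} = \frac{3}{-197} = 3 \left(- \frac{1}{197}\right) = - \frac{3}{197}$)
$A = -23605622$ ($A = 3314 \left(-7123\right) = -23605622$)
$H = 1782$ ($H = 66 + 1716 = 1782$)
$\left(A - 41598\right) \left(Z{\left(68 \right)} + H\right) = \left(-23605622 - 41598\right) \left(- \frac{3}{197} + 1782\right) = \left(-23647220\right) \frac{351051}{197} = - \frac{8301380228220}{197}$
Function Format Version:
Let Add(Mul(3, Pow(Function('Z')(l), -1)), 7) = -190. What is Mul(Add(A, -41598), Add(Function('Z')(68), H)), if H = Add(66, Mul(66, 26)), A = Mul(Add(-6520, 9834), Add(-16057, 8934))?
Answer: Rational(-8301380228220, 197) ≈ -4.2139e+10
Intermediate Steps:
Function('Z')(l) = Rational(-3, 197) (Function('Z')(l) = Mul(3, Pow(Add(-7, -190), -1)) = Mul(3, Pow(-197, -1)) = Mul(3, Rational(-1, 197)) = Rational(-3, 197))
A = -23605622 (A = Mul(3314, -7123) = -23605622)
H = 1782 (H = Add(66, 1716) = 1782)
Mul(Add(A, -41598), Add(Function('Z')(68), H)) = Mul(Add(-23605622, -41598), Add(Rational(-3, 197), 1782)) = Mul(-23647220, Rational(351051, 197)) = Rational(-8301380228220, 197)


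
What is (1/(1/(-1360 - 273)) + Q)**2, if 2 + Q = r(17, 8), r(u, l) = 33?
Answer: 2566404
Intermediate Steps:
Q = 31 (Q = -2 + 33 = 31)
(1/(1/(-1360 - 273)) + Q)**2 = (1/(1/(-1360 - 273)) + 31)**2 = (1/(1/(-1633)) + 31)**2 = (1/(-1/1633) + 31)**2 = (-1633 + 31)**2 = (-1602)**2 = 2566404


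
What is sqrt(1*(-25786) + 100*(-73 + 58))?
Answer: I*sqrt(27286) ≈ 165.18*I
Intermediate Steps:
sqrt(1*(-25786) + 100*(-73 + 58)) = sqrt(-25786 + 100*(-15)) = sqrt(-25786 - 1500) = sqrt(-27286) = I*sqrt(27286)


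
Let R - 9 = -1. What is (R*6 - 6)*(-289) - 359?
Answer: -12497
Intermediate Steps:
R = 8 (R = 9 - 1 = 8)
(R*6 - 6)*(-289) - 359 = (8*6 - 6)*(-289) - 359 = (48 - 6)*(-289) - 359 = 42*(-289) - 359 = -12138 - 359 = -12497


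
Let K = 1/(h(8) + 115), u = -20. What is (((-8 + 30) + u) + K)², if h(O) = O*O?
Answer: 128881/32041 ≈ 4.0224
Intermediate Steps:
h(O) = O²
K = 1/179 (K = 1/(8² + 115) = 1/(64 + 115) = 1/179 ≈ 0.0055866)
(((-8 + 30) + u) + K)² = (((-8 + 30) - 20) + 1/179)² = ((22 - 20) + 1/179)² = (2 + 1/179)² = (359/179)² = 128881/32041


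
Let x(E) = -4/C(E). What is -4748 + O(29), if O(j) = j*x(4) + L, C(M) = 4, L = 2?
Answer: -4775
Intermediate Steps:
x(E) = -1 (x(E) = -4/4 = -4*1/4 = -1)
O(j) = 2 - j (O(j) = j*(-1) + 2 = -j + 2 = 2 - j)
-4748 + O(29) = -4748 + (2 - 1*29) = -4748 + (2 - 29) = -4748 - 27 = -4775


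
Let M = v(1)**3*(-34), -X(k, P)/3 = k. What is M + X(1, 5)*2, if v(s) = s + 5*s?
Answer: -7350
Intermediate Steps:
v(s) = 6*s
X(k, P) = -3*k
M = -7344 (M = (6*1)**3*(-34) = 6**3*(-34) = 216*(-34) = -7344)
M + X(1, 5)*2 = -7344 - 3*1*2 = -7344 - 3*2 = -7344 - 6 = -7350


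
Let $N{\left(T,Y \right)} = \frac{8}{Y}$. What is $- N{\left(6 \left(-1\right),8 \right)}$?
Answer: $-1$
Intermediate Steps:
$- N{\left(6 \left(-1\right),8 \right)} = - \frac{8}{8} = \left(-1\right) 1 = -1$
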